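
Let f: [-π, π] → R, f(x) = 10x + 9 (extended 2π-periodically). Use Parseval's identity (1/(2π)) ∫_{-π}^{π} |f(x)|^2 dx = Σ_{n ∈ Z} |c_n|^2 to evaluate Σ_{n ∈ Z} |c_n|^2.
Σ |c_n|^2 = 100π^2/3 + 81

Expand and integrate term by term over [-π, π]:
  ∫ (10x)^2 dx = 100·(2π^3/3); ∫ 2·10·(9)·x dx = 0 (odd integrand); ∫ 9^2 dx = 81·2π.
So (1/(2π)) ∫_{-π}^{π} (10x + 9)^2 dx = 100π^2/3 + 81 = 100π^2/3 + 81.
Parseval ⇒ Σ |c_n|^2 = 100π^2/3 + 81.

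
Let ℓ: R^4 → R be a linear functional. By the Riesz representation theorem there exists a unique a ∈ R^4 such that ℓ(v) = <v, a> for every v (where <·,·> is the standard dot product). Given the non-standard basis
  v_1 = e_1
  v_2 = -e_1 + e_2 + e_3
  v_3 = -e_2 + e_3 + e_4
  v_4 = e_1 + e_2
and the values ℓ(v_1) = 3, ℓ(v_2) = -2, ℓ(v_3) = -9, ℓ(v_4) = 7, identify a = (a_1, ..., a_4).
a = (3, 4, -3, -2)

Write a = (a_1, ..., a_4) in the standard basis. For each basis vector v_i, ℓ(v_i) = <v_i, a> is a linear equation in the a_j's. Collect the n equations into a matrix system V a = ℓ, where row i of V is v_i (expressed in the standard basis). Since V is invertible (lower-triangular with 1s on the diagonal, up to permutation), solve by back-substitution:
  V =
[[1, 0, 0, 0],
 [-1, 1, 1, 0],
 [0, -1, 1, 1],
 [1, 1, 0, 0]]
  V a = (3, -2, -9, 7)
Solving gives a = (3, 4, -3, -2).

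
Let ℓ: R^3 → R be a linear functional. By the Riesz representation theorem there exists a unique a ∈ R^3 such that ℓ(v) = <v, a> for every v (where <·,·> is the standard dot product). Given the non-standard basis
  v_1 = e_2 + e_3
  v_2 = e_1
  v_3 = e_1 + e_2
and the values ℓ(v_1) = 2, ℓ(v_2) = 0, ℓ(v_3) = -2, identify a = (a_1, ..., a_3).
a = (0, -2, 4)

Write a = (a_1, ..., a_3) in the standard basis. For each basis vector v_i, ℓ(v_i) = <v_i, a> is a linear equation in the a_j's. Collect the n equations into a matrix system V a = ℓ, where row i of V is v_i (expressed in the standard basis). Since V is invertible (lower-triangular with 1s on the diagonal, up to permutation), solve by back-substitution:
  V =
[[0, 1, 1],
 [1, 0, 0],
 [1, 1, 0]]
  V a = (2, 0, -2)
Solving gives a = (0, -2, 4).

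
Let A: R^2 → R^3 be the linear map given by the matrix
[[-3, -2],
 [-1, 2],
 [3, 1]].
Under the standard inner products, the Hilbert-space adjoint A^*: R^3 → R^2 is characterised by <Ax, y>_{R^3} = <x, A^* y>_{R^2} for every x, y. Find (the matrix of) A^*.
A^* = A^T =
[[-3, -1, 3],
 [-2, 2, 1]]

For real matrices with standard dot products, the defining identity <Ax, y> = <x, A^* y> gives (Ax)^T y = x^T (A^*) y, i.e. x^T A^T y = x^T (A^*) y. Since this holds for all x, y, we must have A^* = A^T. Therefore
A^* =
[[-3, -1, 3],
 [-2, 2, 1]].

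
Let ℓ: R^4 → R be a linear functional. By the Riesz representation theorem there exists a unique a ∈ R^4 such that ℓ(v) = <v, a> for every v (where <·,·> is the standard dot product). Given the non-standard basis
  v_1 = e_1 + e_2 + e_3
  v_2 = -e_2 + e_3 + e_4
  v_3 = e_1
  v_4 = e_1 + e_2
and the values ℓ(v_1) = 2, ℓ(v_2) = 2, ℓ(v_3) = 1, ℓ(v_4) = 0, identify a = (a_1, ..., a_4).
a = (1, -1, 2, -1)

Write a = (a_1, ..., a_4) in the standard basis. For each basis vector v_i, ℓ(v_i) = <v_i, a> is a linear equation in the a_j's. Collect the n equations into a matrix system V a = ℓ, where row i of V is v_i (expressed in the standard basis). Since V is invertible (lower-triangular with 1s on the diagonal, up to permutation), solve by back-substitution:
  V =
[[1, 1, 1, 0],
 [0, -1, 1, 1],
 [1, 0, 0, 0],
 [1, 1, 0, 0]]
  V a = (2, 2, 1, 0)
Solving gives a = (1, -1, 2, -1).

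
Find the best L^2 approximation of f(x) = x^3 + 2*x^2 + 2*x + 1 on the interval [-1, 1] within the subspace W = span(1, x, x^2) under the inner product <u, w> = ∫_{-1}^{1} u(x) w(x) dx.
g(x) = 2*x^2 + 13*x/5 + 1

The best approximation g ∈ W is the orthogonal projection of f onto W. Writing g = a_0 + a_1 x + a_2 x^2, the coefficients solve the normal equations G · a = b where
  G_{ij} = <φ_i, φ_j> and b_i = <f, φ_i>, with φ_0 = 1, φ_1 = x, φ_2 = x^2.
G =
  [2, 0, 2/3]
  [0, 2/3, 0]
  [2/3, 0, 2/5],
b = (10/3, 26/15, 22/15).
Solving gives a_0 = 1, a_1 = 13/5, a_2 = 2, so
  g(x) = 2*x^2 + 13*x/5 + 1.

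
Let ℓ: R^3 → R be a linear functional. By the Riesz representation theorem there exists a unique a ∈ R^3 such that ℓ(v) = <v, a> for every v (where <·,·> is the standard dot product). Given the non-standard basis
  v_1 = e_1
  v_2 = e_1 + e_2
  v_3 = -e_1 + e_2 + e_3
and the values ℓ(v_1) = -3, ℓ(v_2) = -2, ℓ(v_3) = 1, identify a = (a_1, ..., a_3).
a = (-3, 1, -3)

Write a = (a_1, ..., a_3) in the standard basis. For each basis vector v_i, ℓ(v_i) = <v_i, a> is a linear equation in the a_j's. Collect the n equations into a matrix system V a = ℓ, where row i of V is v_i (expressed in the standard basis). Since V is invertible (lower-triangular with 1s on the diagonal, up to permutation), solve by back-substitution:
  V =
[[1, 0, 0],
 [1, 1, 0],
 [-1, 1, 1]]
  V a = (-3, -2, 1)
Solving gives a = (-3, 1, -3).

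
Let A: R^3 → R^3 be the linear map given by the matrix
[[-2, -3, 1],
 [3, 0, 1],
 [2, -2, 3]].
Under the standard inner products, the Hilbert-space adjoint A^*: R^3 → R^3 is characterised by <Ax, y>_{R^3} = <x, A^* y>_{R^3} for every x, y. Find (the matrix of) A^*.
A^* = A^T =
[[-2, 3, 2],
 [-3, 0, -2],
 [1, 1, 3]]

For real matrices with standard dot products, the defining identity <Ax, y> = <x, A^* y> gives (Ax)^T y = x^T (A^*) y, i.e. x^T A^T y = x^T (A^*) y. Since this holds for all x, y, we must have A^* = A^T. Therefore
A^* =
[[-2, 3, 2],
 [-3, 0, -2],
 [1, 1, 3]].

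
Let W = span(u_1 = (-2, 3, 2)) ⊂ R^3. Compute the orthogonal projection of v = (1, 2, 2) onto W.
proj_W(v) = (-16/17, 24/17, 16/17)

Set up U = [u_1 | ... | u_1] ∈ R^(3×1). The projector onto W = col(U) is P = U (U^T U)^(-1) U^T.
Compute U^T U =
  [17],
and U^T v = (8).
Solve U^T U · c = U^T v for the coefficients: c = (8/17). The projection is proj_W(v) = U c.
Check: (v - proj_W(v)) · u_1 = 0  (should be 0).
Result: proj_W(v) = (-16/17, 24/17, 16/17).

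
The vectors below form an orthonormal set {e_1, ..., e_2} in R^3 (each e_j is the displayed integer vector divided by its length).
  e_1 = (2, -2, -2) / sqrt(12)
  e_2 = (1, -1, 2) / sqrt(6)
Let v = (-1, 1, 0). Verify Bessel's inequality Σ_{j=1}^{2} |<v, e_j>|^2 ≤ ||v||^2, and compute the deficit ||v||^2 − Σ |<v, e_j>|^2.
Σ |<v, e_j>|^2 = 2; ||v||^2 = 2; deficit = 0

Write each e_j = u_j / sqrt(<u_j, u_j>) where u_j is the displayed integer vector. Then <v, e_j> = <v, u_j> / sqrt(<u_j, u_j>), so |<v, e_j>|^2 = <v, u_j>^2 / <u_j, u_j>.
Coefficients: <v, e_1> = -4/sqrt(12), <v, e_2> = -2/sqrt(6).
Square and sum: Σ |<v, e_j>|^2 = 2.
Compute ||v||^2 = v·v = 2.
Deficit = 2 − 2 = 0 ≥ 0, confirming Bessel's inequality. (The deficit equals ||v − Σ <v,e_j> e_j||^2, the squared distance from v to span{e_j}.)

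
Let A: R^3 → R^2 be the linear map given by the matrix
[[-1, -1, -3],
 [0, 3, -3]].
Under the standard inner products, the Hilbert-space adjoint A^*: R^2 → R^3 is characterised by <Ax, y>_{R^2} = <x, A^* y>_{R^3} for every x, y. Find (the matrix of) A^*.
A^* = A^T =
[[-1, 0],
 [-1, 3],
 [-3, -3]]

For real matrices with standard dot products, the defining identity <Ax, y> = <x, A^* y> gives (Ax)^T y = x^T (A^*) y, i.e. x^T A^T y = x^T (A^*) y. Since this holds for all x, y, we must have A^* = A^T. Therefore
A^* =
[[-1, 0],
 [-1, 3],
 [-3, -3]].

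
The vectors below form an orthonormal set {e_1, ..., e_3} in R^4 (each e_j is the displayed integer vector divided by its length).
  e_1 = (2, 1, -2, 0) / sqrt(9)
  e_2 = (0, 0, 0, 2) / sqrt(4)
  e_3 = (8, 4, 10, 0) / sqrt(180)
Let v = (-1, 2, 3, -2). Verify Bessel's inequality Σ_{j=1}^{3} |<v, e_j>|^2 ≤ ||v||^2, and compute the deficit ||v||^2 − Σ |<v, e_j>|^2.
Σ |<v, e_j>|^2 = 13; ||v||^2 = 18; deficit = 5

Write each e_j = u_j / sqrt(<u_j, u_j>) where u_j is the displayed integer vector. Then <v, e_j> = <v, u_j> / sqrt(<u_j, u_j>), so |<v, e_j>|^2 = <v, u_j>^2 / <u_j, u_j>.
Coefficients: <v, e_1> = -6/sqrt(9), <v, e_2> = -4/sqrt(4), <v, e_3> = 30/sqrt(180).
Square and sum: Σ |<v, e_j>|^2 = 13.
Compute ||v||^2 = v·v = 18.
Deficit = 18 − 13 = 5 ≥ 0, confirming Bessel's inequality. (The deficit equals ||v − Σ <v,e_j> e_j||^2, the squared distance from v to span{e_j}.)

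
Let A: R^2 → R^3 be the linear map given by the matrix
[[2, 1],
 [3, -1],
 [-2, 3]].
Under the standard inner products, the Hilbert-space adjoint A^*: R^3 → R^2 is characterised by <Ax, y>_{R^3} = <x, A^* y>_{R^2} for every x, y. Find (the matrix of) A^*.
A^* = A^T =
[[2, 3, -2],
 [1, -1, 3]]

For real matrices with standard dot products, the defining identity <Ax, y> = <x, A^* y> gives (Ax)^T y = x^T (A^*) y, i.e. x^T A^T y = x^T (A^*) y. Since this holds for all x, y, we must have A^* = A^T. Therefore
A^* =
[[2, 3, -2],
 [1, -1, 3]].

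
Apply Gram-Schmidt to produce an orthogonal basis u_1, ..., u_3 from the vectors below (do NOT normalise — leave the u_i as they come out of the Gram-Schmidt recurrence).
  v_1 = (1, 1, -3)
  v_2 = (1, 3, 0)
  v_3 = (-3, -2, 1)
Orthogonal basis:
  u_1 = (1, 1, -3)
  u_2 = (7/11, 29/11, 12/11)
  u_3 = (-171/94, 57/94, -19/47)

Apply the Gram-Schmidt recurrence
  u_1 = v_1
  u_i = v_i − Σ_{j<i} ((v_i · u_j) / (u_j · u_j)) · u_j.

Step by step this gives:
  u_1 = (1, 1, -3)
  u_2 = (7/11, 29/11, 12/11)
  u_3 = (-171/94, 57/94, -19/47)

Orthogonality check:
  u_2 · u_1 = 0 (should be 0)
  u_3 · u_1 = 0 (should be 0)
  u_3 · u_2 = 0 (should be 0)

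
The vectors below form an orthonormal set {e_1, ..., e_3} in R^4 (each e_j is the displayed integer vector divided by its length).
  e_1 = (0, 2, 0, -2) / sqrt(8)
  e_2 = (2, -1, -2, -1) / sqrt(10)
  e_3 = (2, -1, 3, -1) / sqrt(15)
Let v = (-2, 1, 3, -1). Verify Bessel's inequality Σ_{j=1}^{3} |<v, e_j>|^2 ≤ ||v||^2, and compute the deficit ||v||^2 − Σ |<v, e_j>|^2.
Σ |<v, e_j>|^2 = 41/3; ||v||^2 = 15; deficit = 4/3

Write each e_j = u_j / sqrt(<u_j, u_j>) where u_j is the displayed integer vector. Then <v, e_j> = <v, u_j> / sqrt(<u_j, u_j>), so |<v, e_j>|^2 = <v, u_j>^2 / <u_j, u_j>.
Coefficients: <v, e_1> = 4/sqrt(8), <v, e_2> = -10/sqrt(10), <v, e_3> = 5/sqrt(15).
Square and sum: Σ |<v, e_j>|^2 = 41/3.
Compute ||v||^2 = v·v = 15.
Deficit = 15 − 41/3 = 4/3 ≥ 0, confirming Bessel's inequality. (The deficit equals ||v − Σ <v,e_j> e_j||^2, the squared distance from v to span{e_j}.)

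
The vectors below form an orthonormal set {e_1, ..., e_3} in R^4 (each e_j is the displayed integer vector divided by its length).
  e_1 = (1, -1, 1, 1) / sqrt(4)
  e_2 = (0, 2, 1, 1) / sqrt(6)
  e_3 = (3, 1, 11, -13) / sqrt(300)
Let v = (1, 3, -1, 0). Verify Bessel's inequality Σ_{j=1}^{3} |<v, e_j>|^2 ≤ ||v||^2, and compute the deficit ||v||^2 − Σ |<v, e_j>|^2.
Σ |<v, e_j>|^2 = 13/2; ||v||^2 = 11; deficit = 9/2

Write each e_j = u_j / sqrt(<u_j, u_j>) where u_j is the displayed integer vector. Then <v, e_j> = <v, u_j> / sqrt(<u_j, u_j>), so |<v, e_j>|^2 = <v, u_j>^2 / <u_j, u_j>.
Coefficients: <v, e_1> = -3/sqrt(4), <v, e_2> = 5/sqrt(6), <v, e_3> = -5/sqrt(300).
Square and sum: Σ |<v, e_j>|^2 = 13/2.
Compute ||v||^2 = v·v = 11.
Deficit = 11 − 13/2 = 9/2 ≥ 0, confirming Bessel's inequality. (The deficit equals ||v − Σ <v,e_j> e_j||^2, the squared distance from v to span{e_j}.)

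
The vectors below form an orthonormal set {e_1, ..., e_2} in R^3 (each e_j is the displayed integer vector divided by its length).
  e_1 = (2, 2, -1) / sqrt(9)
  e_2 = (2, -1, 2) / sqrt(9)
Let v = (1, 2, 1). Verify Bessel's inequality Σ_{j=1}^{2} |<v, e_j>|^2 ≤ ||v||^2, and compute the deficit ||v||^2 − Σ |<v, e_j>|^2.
Σ |<v, e_j>|^2 = 29/9; ||v||^2 = 6; deficit = 25/9

Write each e_j = u_j / sqrt(<u_j, u_j>) where u_j is the displayed integer vector. Then <v, e_j> = <v, u_j> / sqrt(<u_j, u_j>), so |<v, e_j>|^2 = <v, u_j>^2 / <u_j, u_j>.
Coefficients: <v, e_1> = 5/sqrt(9), <v, e_2> = 2/sqrt(9).
Square and sum: Σ |<v, e_j>|^2 = 29/9.
Compute ||v||^2 = v·v = 6.
Deficit = 6 − 29/9 = 25/9 ≥ 0, confirming Bessel's inequality. (The deficit equals ||v − Σ <v,e_j> e_j||^2, the squared distance from v to span{e_j}.)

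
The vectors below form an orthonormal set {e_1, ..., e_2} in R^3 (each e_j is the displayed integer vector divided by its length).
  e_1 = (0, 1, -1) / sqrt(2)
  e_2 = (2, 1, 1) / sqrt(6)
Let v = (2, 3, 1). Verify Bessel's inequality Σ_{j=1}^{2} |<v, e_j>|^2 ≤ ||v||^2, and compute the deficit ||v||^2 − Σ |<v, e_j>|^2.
Σ |<v, e_j>|^2 = 38/3; ||v||^2 = 14; deficit = 4/3

Write each e_j = u_j / sqrt(<u_j, u_j>) where u_j is the displayed integer vector. Then <v, e_j> = <v, u_j> / sqrt(<u_j, u_j>), so |<v, e_j>|^2 = <v, u_j>^2 / <u_j, u_j>.
Coefficients: <v, e_1> = 2/sqrt(2), <v, e_2> = 8/sqrt(6).
Square and sum: Σ |<v, e_j>|^2 = 38/3.
Compute ||v||^2 = v·v = 14.
Deficit = 14 − 38/3 = 4/3 ≥ 0, confirming Bessel's inequality. (The deficit equals ||v − Σ <v,e_j> e_j||^2, the squared distance from v to span{e_j}.)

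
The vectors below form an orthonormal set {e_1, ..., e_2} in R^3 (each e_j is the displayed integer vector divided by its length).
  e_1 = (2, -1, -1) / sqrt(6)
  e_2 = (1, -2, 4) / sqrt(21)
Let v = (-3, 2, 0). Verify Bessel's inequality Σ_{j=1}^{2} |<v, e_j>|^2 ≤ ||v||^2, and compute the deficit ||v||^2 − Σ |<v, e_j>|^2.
Σ |<v, e_j>|^2 = 13; ||v||^2 = 13; deficit = 0

Write each e_j = u_j / sqrt(<u_j, u_j>) where u_j is the displayed integer vector. Then <v, e_j> = <v, u_j> / sqrt(<u_j, u_j>), so |<v, e_j>|^2 = <v, u_j>^2 / <u_j, u_j>.
Coefficients: <v, e_1> = -8/sqrt(6), <v, e_2> = -7/sqrt(21).
Square and sum: Σ |<v, e_j>|^2 = 13.
Compute ||v||^2 = v·v = 13.
Deficit = 13 − 13 = 0 ≥ 0, confirming Bessel's inequality. (The deficit equals ||v − Σ <v,e_j> e_j||^2, the squared distance from v to span{e_j}.)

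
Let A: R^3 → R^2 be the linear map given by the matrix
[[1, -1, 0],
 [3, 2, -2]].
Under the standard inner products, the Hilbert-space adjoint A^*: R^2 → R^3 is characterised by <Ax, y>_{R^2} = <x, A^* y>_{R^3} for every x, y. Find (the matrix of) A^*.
A^* = A^T =
[[1, 3],
 [-1, 2],
 [0, -2]]

For real matrices with standard dot products, the defining identity <Ax, y> = <x, A^* y> gives (Ax)^T y = x^T (A^*) y, i.e. x^T A^T y = x^T (A^*) y. Since this holds for all x, y, we must have A^* = A^T. Therefore
A^* =
[[1, 3],
 [-1, 2],
 [0, -2]].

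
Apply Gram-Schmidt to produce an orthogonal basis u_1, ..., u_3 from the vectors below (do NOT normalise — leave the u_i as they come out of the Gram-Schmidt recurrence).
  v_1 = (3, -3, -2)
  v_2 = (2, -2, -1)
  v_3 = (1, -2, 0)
Orthogonal basis:
  u_1 = (3, -3, -2)
  u_2 = (1/11, -1/11, 3/11)
  u_3 = (-1/2, -1/2, 0)

Apply the Gram-Schmidt recurrence
  u_1 = v_1
  u_i = v_i − Σ_{j<i} ((v_i · u_j) / (u_j · u_j)) · u_j.

Step by step this gives:
  u_1 = (3, -3, -2)
  u_2 = (1/11, -1/11, 3/11)
  u_3 = (-1/2, -1/2, 0)

Orthogonality check:
  u_2 · u_1 = 0 (should be 0)
  u_3 · u_1 = 0 (should be 0)
  u_3 · u_2 = 0 (should be 0)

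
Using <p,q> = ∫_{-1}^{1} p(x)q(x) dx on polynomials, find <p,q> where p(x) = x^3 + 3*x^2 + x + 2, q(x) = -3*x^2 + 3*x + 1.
<p,q> = 8/5

Expand the product: p(x)·q(x) = -3*x^5 - 6*x^4 + 7*x^3 + 7*x + 2.
∫_{-1}^{1} of each monomial x^k gives [2/(k+1) if k even, 0 if k odd]. Integrating term-by-term (or equivalently evaluating the antiderivative F(x) = -x^6/2 - 6*x^5/5 + 7*x^4/4 + 7*x^2/2 + 2*x at the endpoints):
  F(1) − F(−1) = 111/20 − (79/20) = 8/5.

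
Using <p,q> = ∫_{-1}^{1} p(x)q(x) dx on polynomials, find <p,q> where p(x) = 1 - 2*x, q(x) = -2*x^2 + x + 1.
<p,q> = -2/3

Expand the product: p(x)·q(x) = 4*x^3 - 4*x^2 - x + 1.
∫_{-1}^{1} of each monomial x^k gives [2/(k+1) if k even, 0 if k odd]. Integrating term-by-term (or equivalently evaluating the antiderivative F(x) = x^4 - 4*x^3/3 - x^2/2 + x at the endpoints):
  F(1) − F(−1) = 1/6 − (5/6) = -2/3.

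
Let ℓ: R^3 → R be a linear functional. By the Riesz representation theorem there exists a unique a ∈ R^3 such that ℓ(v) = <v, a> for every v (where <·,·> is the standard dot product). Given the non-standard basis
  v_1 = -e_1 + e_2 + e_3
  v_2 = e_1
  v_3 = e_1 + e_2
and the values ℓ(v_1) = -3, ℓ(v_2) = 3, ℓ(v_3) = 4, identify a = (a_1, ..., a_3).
a = (3, 1, -1)

Write a = (a_1, ..., a_3) in the standard basis. For each basis vector v_i, ℓ(v_i) = <v_i, a> is a linear equation in the a_j's. Collect the n equations into a matrix system V a = ℓ, where row i of V is v_i (expressed in the standard basis). Since V is invertible (lower-triangular with 1s on the diagonal, up to permutation), solve by back-substitution:
  V =
[[-1, 1, 1],
 [1, 0, 0],
 [1, 1, 0]]
  V a = (-3, 3, 4)
Solving gives a = (3, 1, -1).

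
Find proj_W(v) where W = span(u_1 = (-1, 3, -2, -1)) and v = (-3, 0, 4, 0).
proj_W(v) = (1/3, -1, 2/3, 1/3)

Set up U = [u_1 | ... | u_1] ∈ R^(4×1). The projector onto W = col(U) is P = U (U^T U)^(-1) U^T.
Compute U^T U =
  [15],
and U^T v = (-5).
Solve U^T U · c = U^T v for the coefficients: c = (-1/3). The projection is proj_W(v) = U c.
Check: (v - proj_W(v)) · u_1 = 0  (should be 0).
Result: proj_W(v) = (1/3, -1, 2/3, 1/3).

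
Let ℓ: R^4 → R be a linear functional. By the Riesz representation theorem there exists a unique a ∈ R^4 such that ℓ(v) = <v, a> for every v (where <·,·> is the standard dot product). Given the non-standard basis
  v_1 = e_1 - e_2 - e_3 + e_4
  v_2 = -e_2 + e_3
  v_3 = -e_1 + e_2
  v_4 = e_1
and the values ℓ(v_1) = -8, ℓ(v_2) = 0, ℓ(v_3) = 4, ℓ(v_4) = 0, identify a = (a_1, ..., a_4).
a = (0, 4, 4, 0)

Write a = (a_1, ..., a_4) in the standard basis. For each basis vector v_i, ℓ(v_i) = <v_i, a> is a linear equation in the a_j's. Collect the n equations into a matrix system V a = ℓ, where row i of V is v_i (expressed in the standard basis). Since V is invertible (lower-triangular with 1s on the diagonal, up to permutation), solve by back-substitution:
  V =
[[1, -1, -1, 1],
 [0, -1, 1, 0],
 [-1, 1, 0, 0],
 [1, 0, 0, 0]]
  V a = (-8, 0, 4, 0)
Solving gives a = (0, 4, 4, 0).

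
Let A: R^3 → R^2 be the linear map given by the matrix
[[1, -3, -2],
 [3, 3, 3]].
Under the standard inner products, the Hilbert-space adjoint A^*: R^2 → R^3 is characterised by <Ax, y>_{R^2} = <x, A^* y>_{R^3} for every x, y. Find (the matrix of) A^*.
A^* = A^T =
[[1, 3],
 [-3, 3],
 [-2, 3]]

For real matrices with standard dot products, the defining identity <Ax, y> = <x, A^* y> gives (Ax)^T y = x^T (A^*) y, i.e. x^T A^T y = x^T (A^*) y. Since this holds for all x, y, we must have A^* = A^T. Therefore
A^* =
[[1, 3],
 [-3, 3],
 [-2, 3]].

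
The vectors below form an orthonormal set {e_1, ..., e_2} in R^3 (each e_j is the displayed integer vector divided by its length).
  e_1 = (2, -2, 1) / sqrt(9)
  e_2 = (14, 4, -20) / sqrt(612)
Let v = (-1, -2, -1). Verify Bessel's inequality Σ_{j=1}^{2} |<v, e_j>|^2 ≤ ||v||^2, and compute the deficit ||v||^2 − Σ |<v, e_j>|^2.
Σ |<v, e_j>|^2 = 2/17; ||v||^2 = 6; deficit = 100/17

Write each e_j = u_j / sqrt(<u_j, u_j>) where u_j is the displayed integer vector. Then <v, e_j> = <v, u_j> / sqrt(<u_j, u_j>), so |<v, e_j>|^2 = <v, u_j>^2 / <u_j, u_j>.
Coefficients: <v, e_1> = 1/sqrt(9), <v, e_2> = -2/sqrt(612).
Square and sum: Σ |<v, e_j>|^2 = 2/17.
Compute ||v||^2 = v·v = 6.
Deficit = 6 − 2/17 = 100/17 ≥ 0, confirming Bessel's inequality. (The deficit equals ||v − Σ <v,e_j> e_j||^2, the squared distance from v to span{e_j}.)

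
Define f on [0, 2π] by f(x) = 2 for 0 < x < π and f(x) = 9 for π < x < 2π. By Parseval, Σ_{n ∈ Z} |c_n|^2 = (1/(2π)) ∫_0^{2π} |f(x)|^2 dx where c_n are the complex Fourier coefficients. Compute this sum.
Σ |c_n|^2 = 85/2

Parseval equates the L^2 energy of f (normalised by 1/(2π)) with the ℓ^2 sum of its Fourier coefficients: (1/(2π)) ∫_0^{2π} |f|^2 = Σ |c_n|^2.
Compute the left side: (1/(2π)) [∫_0^π 2^2 dx + ∫_π^{2π} 9^2 dx] = (1/(2π)) · (4π + 81π) = (4 + 81)/2 = 85/2.
So Σ_{n ∈ Z} |c_n|^2 = 85/2.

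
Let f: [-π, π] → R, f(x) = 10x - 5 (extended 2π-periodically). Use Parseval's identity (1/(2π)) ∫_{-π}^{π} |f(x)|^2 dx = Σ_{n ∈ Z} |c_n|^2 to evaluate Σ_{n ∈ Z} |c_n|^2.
Σ |c_n|^2 = 100π^2/3 + 25

Expand and integrate term by term over [-π, π]:
  ∫ (10x)^2 dx = 100·(2π^3/3); ∫ 2·10·(-5)·x dx = 0 (odd integrand); ∫ (-5)^2 dx = 25·2π.
So (1/(2π)) ∫_{-π}^{π} (10x - 5)^2 dx = 100π^2/3 + 25 = 100π^2/3 + 25.
Parseval ⇒ Σ |c_n|^2 = 100π^2/3 + 25.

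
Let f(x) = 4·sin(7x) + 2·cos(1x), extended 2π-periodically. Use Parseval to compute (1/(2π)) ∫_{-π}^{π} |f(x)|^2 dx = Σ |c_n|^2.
Σ |c_n|^2 = 10

Expand |f|^2 and use orthogonality of {sin(nx), cos(mx)} on [-π, π]:
  ∫_{-π}^{π} sin(nx)^2 dx = π, ∫ cos(mx)^2 dx = π, and cross terms integrate to 0.
So ∫_{-π}^{π} f(x)^2 dx = 4^2 · π + 2^2 · π = (16 + 4)π.
Divide by 2π: (16 + 4)/2 = 10.
By Parseval, this equals Σ |c_n|^2.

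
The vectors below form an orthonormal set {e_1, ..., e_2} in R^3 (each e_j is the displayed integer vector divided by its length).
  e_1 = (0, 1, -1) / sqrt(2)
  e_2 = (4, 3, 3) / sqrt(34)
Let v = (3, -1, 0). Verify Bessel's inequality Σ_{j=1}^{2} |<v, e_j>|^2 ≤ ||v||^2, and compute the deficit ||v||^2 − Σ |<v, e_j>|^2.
Σ |<v, e_j>|^2 = 49/17; ||v||^2 = 10; deficit = 121/17

Write each e_j = u_j / sqrt(<u_j, u_j>) where u_j is the displayed integer vector. Then <v, e_j> = <v, u_j> / sqrt(<u_j, u_j>), so |<v, e_j>|^2 = <v, u_j>^2 / <u_j, u_j>.
Coefficients: <v, e_1> = -1/sqrt(2), <v, e_2> = 9/sqrt(34).
Square and sum: Σ |<v, e_j>|^2 = 49/17.
Compute ||v||^2 = v·v = 10.
Deficit = 10 − 49/17 = 121/17 ≥ 0, confirming Bessel's inequality. (The deficit equals ||v − Σ <v,e_j> e_j||^2, the squared distance from v to span{e_j}.)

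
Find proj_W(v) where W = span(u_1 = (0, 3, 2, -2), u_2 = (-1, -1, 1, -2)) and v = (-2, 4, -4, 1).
proj_W(v) = (71/55, 128/55, -3/5, 104/55)

Set up U = [u_1 | ... | u_2] ∈ R^(4×2). The projector onto W = col(U) is P = U (U^T U)^(-1) U^T.
Compute U^T U =
  [17, 3]
  [3, 7],
and U^T v = (2, -8).
Solve U^T U · c = U^T v for the coefficients: c = (19/55, -71/55). The projection is proj_W(v) = U c.
Check: (v - proj_W(v)) · u_1 = 0  (should be 0).
Check: (v - proj_W(v)) · u_2 = 0  (should be 0).
Result: proj_W(v) = (71/55, 128/55, -3/5, 104/55).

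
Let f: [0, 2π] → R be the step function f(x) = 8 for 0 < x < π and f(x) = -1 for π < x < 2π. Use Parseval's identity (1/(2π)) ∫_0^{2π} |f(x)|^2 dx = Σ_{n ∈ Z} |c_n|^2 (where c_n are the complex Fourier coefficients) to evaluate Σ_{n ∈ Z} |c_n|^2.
Σ |c_n|^2 = 65/2

Parseval equates the L^2 energy of f (normalised by 1/(2π)) with the ℓ^2 sum of its Fourier coefficients: (1/(2π)) ∫_0^{2π} |f|^2 = Σ |c_n|^2.
Compute the left side: (1/(2π)) [∫_0^π 8^2 dx + ∫_π^{2π} (-1)^2 dx] = (1/(2π)) · (64π + 1π) = (64 + 1)/2 = 65/2.
So Σ_{n ∈ Z} |c_n|^2 = 65/2.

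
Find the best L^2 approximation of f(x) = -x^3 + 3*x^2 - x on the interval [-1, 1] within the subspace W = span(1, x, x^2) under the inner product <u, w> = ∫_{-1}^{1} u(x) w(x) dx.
g(x) = 3*x^2 - 8*x/5

The best approximation g ∈ W is the orthogonal projection of f onto W. Writing g = a_0 + a_1 x + a_2 x^2, the coefficients solve the normal equations G · a = b where
  G_{ij} = <φ_i, φ_j> and b_i = <f, φ_i>, with φ_0 = 1, φ_1 = x, φ_2 = x^2.
G =
  [2, 0, 2/3]
  [0, 2/3, 0]
  [2/3, 0, 2/5],
b = (2, -16/15, 6/5).
Solving gives a_0 = 0, a_1 = -8/5, a_2 = 3, so
  g(x) = 3*x^2 - 8*x/5.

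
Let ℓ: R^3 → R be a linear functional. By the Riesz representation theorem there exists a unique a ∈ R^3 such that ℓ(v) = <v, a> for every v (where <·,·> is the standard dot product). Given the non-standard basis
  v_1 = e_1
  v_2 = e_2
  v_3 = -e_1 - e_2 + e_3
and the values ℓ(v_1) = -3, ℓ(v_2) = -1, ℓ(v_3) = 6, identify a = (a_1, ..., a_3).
a = (-3, -1, 2)

Write a = (a_1, ..., a_3) in the standard basis. For each basis vector v_i, ℓ(v_i) = <v_i, a> is a linear equation in the a_j's. Collect the n equations into a matrix system V a = ℓ, where row i of V is v_i (expressed in the standard basis). Since V is invertible (lower-triangular with 1s on the diagonal, up to permutation), solve by back-substitution:
  V =
[[1, 0, 0],
 [0, 1, 0],
 [-1, -1, 1]]
  V a = (-3, -1, 6)
Solving gives a = (-3, -1, 2).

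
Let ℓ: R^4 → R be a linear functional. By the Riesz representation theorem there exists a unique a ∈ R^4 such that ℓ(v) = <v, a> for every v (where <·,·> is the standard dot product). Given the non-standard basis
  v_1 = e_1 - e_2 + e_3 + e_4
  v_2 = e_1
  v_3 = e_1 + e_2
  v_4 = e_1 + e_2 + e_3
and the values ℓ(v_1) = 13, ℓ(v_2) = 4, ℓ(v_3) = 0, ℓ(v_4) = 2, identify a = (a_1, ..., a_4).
a = (4, -4, 2, 3)

Write a = (a_1, ..., a_4) in the standard basis. For each basis vector v_i, ℓ(v_i) = <v_i, a> is a linear equation in the a_j's. Collect the n equations into a matrix system V a = ℓ, where row i of V is v_i (expressed in the standard basis). Since V is invertible (lower-triangular with 1s on the diagonal, up to permutation), solve by back-substitution:
  V =
[[1, -1, 1, 1],
 [1, 0, 0, 0],
 [1, 1, 0, 0],
 [1, 1, 1, 0]]
  V a = (13, 4, 0, 2)
Solving gives a = (4, -4, 2, 3).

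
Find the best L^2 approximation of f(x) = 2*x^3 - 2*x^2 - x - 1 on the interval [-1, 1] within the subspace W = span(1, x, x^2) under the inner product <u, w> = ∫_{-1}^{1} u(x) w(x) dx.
g(x) = -2*x^2 + x/5 - 1

The best approximation g ∈ W is the orthogonal projection of f onto W. Writing g = a_0 + a_1 x + a_2 x^2, the coefficients solve the normal equations G · a = b where
  G_{ij} = <φ_i, φ_j> and b_i = <f, φ_i>, with φ_0 = 1, φ_1 = x, φ_2 = x^2.
G =
  [2, 0, 2/3]
  [0, 2/3, 0]
  [2/3, 0, 2/5],
b = (-10/3, 2/15, -22/15).
Solving gives a_0 = -1, a_1 = 1/5, a_2 = -2, so
  g(x) = -2*x^2 + x/5 - 1.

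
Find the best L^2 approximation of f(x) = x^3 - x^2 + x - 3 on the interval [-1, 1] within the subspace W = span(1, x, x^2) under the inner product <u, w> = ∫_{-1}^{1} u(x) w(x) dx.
g(x) = -x^2 + 8*x/5 - 3

The best approximation g ∈ W is the orthogonal projection of f onto W. Writing g = a_0 + a_1 x + a_2 x^2, the coefficients solve the normal equations G · a = b where
  G_{ij} = <φ_i, φ_j> and b_i = <f, φ_i>, with φ_0 = 1, φ_1 = x, φ_2 = x^2.
G =
  [2, 0, 2/3]
  [0, 2/3, 0]
  [2/3, 0, 2/5],
b = (-20/3, 16/15, -12/5).
Solving gives a_0 = -3, a_1 = 8/5, a_2 = -1, so
  g(x) = -x^2 + 8*x/5 - 3.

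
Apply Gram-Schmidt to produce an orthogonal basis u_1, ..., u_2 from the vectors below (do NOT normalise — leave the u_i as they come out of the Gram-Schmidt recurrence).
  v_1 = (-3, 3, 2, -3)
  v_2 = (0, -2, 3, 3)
Orthogonal basis:
  u_1 = (-3, 3, 2, -3)
  u_2 = (-27/31, -35/31, 111/31, 66/31)

Apply the Gram-Schmidt recurrence
  u_1 = v_1
  u_i = v_i − Σ_{j<i} ((v_i · u_j) / (u_j · u_j)) · u_j.

Step by step this gives:
  u_1 = (-3, 3, 2, -3)
  u_2 = (-27/31, -35/31, 111/31, 66/31)

Orthogonality check:
  u_2 · u_1 = 0 (should be 0)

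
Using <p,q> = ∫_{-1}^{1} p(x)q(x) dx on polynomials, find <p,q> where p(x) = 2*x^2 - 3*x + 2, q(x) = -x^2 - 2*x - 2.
<p,q> = -44/5

Expand the product: p(x)·q(x) = -2*x^4 - x^3 + 2*x - 4.
∫_{-1}^{1} of each monomial x^k gives [2/(k+1) if k even, 0 if k odd]. Integrating term-by-term (or equivalently evaluating the antiderivative F(x) = -2*x^5/5 - x^4/4 + x^2 - 4*x at the endpoints):
  F(1) − F(−1) = -73/20 − (103/20) = -44/5.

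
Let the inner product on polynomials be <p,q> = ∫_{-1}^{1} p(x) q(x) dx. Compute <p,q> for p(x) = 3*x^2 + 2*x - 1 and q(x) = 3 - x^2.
<p,q> = -8/15

Expand the product: p(x)·q(x) = -3*x^4 - 2*x^3 + 10*x^2 + 6*x - 3.
∫_{-1}^{1} of each monomial x^k gives [2/(k+1) if k even, 0 if k odd]. Integrating term-by-term (or equivalently evaluating the antiderivative F(x) = -3*x^5/5 - x^4/2 + 10*x^3/3 + 3*x^2 - 3*x at the endpoints):
  F(1) − F(−1) = 67/30 − (83/30) = -8/15.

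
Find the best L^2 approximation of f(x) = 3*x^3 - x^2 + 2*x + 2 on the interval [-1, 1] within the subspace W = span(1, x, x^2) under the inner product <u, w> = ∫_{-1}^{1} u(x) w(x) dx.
g(x) = -x^2 + 19*x/5 + 2

The best approximation g ∈ W is the orthogonal projection of f onto W. Writing g = a_0 + a_1 x + a_2 x^2, the coefficients solve the normal equations G · a = b where
  G_{ij} = <φ_i, φ_j> and b_i = <f, φ_i>, with φ_0 = 1, φ_1 = x, φ_2 = x^2.
G =
  [2, 0, 2/3]
  [0, 2/3, 0]
  [2/3, 0, 2/5],
b = (10/3, 38/15, 14/15).
Solving gives a_0 = 2, a_1 = 19/5, a_2 = -1, so
  g(x) = -x^2 + 19*x/5 + 2.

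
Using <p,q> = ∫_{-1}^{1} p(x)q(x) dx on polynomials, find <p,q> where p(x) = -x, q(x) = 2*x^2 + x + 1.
<p,q> = -2/3

Expand the product: p(x)·q(x) = -2*x^3 - x^2 - x.
∫_{-1}^{1} of each monomial x^k gives [2/(k+1) if k even, 0 if k odd]. Integrating term-by-term (or equivalently evaluating the antiderivative F(x) = -x^4/2 - x^3/3 - x^2/2 at the endpoints):
  F(1) − F(−1) = -4/3 − (-2/3) = -2/3.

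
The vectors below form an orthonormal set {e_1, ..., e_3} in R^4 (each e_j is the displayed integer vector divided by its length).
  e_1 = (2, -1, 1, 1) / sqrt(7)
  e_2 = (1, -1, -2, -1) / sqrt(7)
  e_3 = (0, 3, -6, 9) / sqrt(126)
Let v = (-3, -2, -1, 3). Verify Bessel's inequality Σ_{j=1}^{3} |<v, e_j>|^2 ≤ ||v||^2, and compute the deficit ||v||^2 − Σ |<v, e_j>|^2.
Σ |<v, e_j>|^2 = 97/14; ||v||^2 = 23; deficit = 225/14

Write each e_j = u_j / sqrt(<u_j, u_j>) where u_j is the displayed integer vector. Then <v, e_j> = <v, u_j> / sqrt(<u_j, u_j>), so |<v, e_j>|^2 = <v, u_j>^2 / <u_j, u_j>.
Coefficients: <v, e_1> = -2/sqrt(7), <v, e_2> = -2/sqrt(7), <v, e_3> = 27/sqrt(126).
Square and sum: Σ |<v, e_j>|^2 = 97/14.
Compute ||v||^2 = v·v = 23.
Deficit = 23 − 97/14 = 225/14 ≥ 0, confirming Bessel's inequality. (The deficit equals ||v − Σ <v,e_j> e_j||^2, the squared distance from v to span{e_j}.)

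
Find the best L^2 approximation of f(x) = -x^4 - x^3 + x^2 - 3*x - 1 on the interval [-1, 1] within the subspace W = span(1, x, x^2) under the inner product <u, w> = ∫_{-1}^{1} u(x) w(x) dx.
g(x) = x^2/7 - 18*x/5 - 32/35

The best approximation g ∈ W is the orthogonal projection of f onto W. Writing g = a_0 + a_1 x + a_2 x^2, the coefficients solve the normal equations G · a = b where
  G_{ij} = <φ_i, φ_j> and b_i = <f, φ_i>, with φ_0 = 1, φ_1 = x, φ_2 = x^2.
G =
  [2, 0, 2/3]
  [0, 2/3, 0]
  [2/3, 0, 2/5],
b = (-26/15, -12/5, -58/105).
Solving gives a_0 = -32/35, a_1 = -18/5, a_2 = 1/7, so
  g(x) = x^2/7 - 18*x/5 - 32/35.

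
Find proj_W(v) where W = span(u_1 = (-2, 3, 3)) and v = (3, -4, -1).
proj_W(v) = (21/11, -63/22, -63/22)

Set up U = [u_1 | ... | u_1] ∈ R^(3×1). The projector onto W = col(U) is P = U (U^T U)^(-1) U^T.
Compute U^T U =
  [22],
and U^T v = (-21).
Solve U^T U · c = U^T v for the coefficients: c = (-21/22). The projection is proj_W(v) = U c.
Check: (v - proj_W(v)) · u_1 = 0  (should be 0).
Result: proj_W(v) = (21/11, -63/22, -63/22).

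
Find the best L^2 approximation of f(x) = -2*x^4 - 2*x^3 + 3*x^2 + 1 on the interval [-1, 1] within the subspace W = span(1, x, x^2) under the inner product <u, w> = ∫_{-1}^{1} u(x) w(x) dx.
g(x) = 9*x^2/7 - 6*x/5 + 41/35

The best approximation g ∈ W is the orthogonal projection of f onto W. Writing g = a_0 + a_1 x + a_2 x^2, the coefficients solve the normal equations G · a = b where
  G_{ij} = <φ_i, φ_j> and b_i = <f, φ_i>, with φ_0 = 1, φ_1 = x, φ_2 = x^2.
G =
  [2, 0, 2/3]
  [0, 2/3, 0]
  [2/3, 0, 2/5],
b = (16/5, -4/5, 136/105).
Solving gives a_0 = 41/35, a_1 = -6/5, a_2 = 9/7, so
  g(x) = 9*x^2/7 - 6*x/5 + 41/35.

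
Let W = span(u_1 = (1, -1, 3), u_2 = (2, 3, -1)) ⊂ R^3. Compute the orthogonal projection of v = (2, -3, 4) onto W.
proj_W(v) = (70/69, -295/138, 637/138)

Set up U = [u_1 | ... | u_2] ∈ R^(3×2). The projector onto W = col(U) is P = U (U^T U)^(-1) U^T.
Compute U^T U =
  [11, -4]
  [-4, 14],
and U^T v = (17, -9).
Solve U^T U · c = U^T v for the coefficients: c = (101/69, -31/138). The projection is proj_W(v) = U c.
Check: (v - proj_W(v)) · u_1 = 0  (should be 0).
Check: (v - proj_W(v)) · u_2 = 0  (should be 0).
Result: proj_W(v) = (70/69, -295/138, 637/138).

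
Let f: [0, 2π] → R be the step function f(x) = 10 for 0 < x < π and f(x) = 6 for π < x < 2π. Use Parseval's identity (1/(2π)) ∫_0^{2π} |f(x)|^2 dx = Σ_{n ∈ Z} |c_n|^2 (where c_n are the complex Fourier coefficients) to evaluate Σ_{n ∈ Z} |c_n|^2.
Σ |c_n|^2 = 68

Parseval equates the L^2 energy of f (normalised by 1/(2π)) with the ℓ^2 sum of its Fourier coefficients: (1/(2π)) ∫_0^{2π} |f|^2 = Σ |c_n|^2.
Compute the left side: (1/(2π)) [∫_0^π 10^2 dx + ∫_π^{2π} 6^2 dx] = (1/(2π)) · (100π + 36π) = (100 + 36)/2 = 68.
So Σ_{n ∈ Z} |c_n|^2 = 68.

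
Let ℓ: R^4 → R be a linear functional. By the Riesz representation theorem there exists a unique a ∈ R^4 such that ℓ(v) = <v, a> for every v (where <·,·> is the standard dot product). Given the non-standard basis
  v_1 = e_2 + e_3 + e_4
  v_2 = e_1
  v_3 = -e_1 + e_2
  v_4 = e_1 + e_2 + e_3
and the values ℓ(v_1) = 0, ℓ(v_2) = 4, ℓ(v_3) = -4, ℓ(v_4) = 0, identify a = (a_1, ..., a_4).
a = (4, 0, -4, 4)

Write a = (a_1, ..., a_4) in the standard basis. For each basis vector v_i, ℓ(v_i) = <v_i, a> is a linear equation in the a_j's. Collect the n equations into a matrix system V a = ℓ, where row i of V is v_i (expressed in the standard basis). Since V is invertible (lower-triangular with 1s on the diagonal, up to permutation), solve by back-substitution:
  V =
[[0, 1, 1, 1],
 [1, 0, 0, 0],
 [-1, 1, 0, 0],
 [1, 1, 1, 0]]
  V a = (0, 4, -4, 0)
Solving gives a = (4, 0, -4, 4).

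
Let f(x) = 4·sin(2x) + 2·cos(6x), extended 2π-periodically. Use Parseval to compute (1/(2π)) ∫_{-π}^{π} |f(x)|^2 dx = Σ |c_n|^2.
Σ |c_n|^2 = 10

Expand |f|^2 and use orthogonality of {sin(nx), cos(mx)} on [-π, π]:
  ∫_{-π}^{π} sin(nx)^2 dx = π, ∫ cos(mx)^2 dx = π, and cross terms integrate to 0.
So ∫_{-π}^{π} f(x)^2 dx = 4^2 · π + 2^2 · π = (16 + 4)π.
Divide by 2π: (16 + 4)/2 = 10.
By Parseval, this equals Σ |c_n|^2.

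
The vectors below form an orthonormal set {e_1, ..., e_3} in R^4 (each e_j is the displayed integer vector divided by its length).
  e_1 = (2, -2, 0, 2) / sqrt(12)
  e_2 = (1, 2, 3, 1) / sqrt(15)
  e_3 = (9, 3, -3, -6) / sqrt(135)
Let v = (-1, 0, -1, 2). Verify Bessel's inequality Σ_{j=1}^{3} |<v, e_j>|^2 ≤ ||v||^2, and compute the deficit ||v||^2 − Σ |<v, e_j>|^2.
Σ |<v, e_j>|^2 = 3; ||v||^2 = 6; deficit = 3

Write each e_j = u_j / sqrt(<u_j, u_j>) where u_j is the displayed integer vector. Then <v, e_j> = <v, u_j> / sqrt(<u_j, u_j>), so |<v, e_j>|^2 = <v, u_j>^2 / <u_j, u_j>.
Coefficients: <v, e_1> = 2/sqrt(12), <v, e_2> = -2/sqrt(15), <v, e_3> = -18/sqrt(135).
Square and sum: Σ |<v, e_j>|^2 = 3.
Compute ||v||^2 = v·v = 6.
Deficit = 6 − 3 = 3 ≥ 0, confirming Bessel's inequality. (The deficit equals ||v − Σ <v,e_j> e_j||^2, the squared distance from v to span{e_j}.)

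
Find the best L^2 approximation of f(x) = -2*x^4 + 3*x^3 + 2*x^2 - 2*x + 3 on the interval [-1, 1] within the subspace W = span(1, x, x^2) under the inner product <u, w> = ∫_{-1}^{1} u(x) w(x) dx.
g(x) = 2*x^2/7 - x/5 + 111/35

The best approximation g ∈ W is the orthogonal projection of f onto W. Writing g = a_0 + a_1 x + a_2 x^2, the coefficients solve the normal equations G · a = b where
  G_{ij} = <φ_i, φ_j> and b_i = <f, φ_i>, with φ_0 = 1, φ_1 = x, φ_2 = x^2.
G =
  [2, 0, 2/3]
  [0, 2/3, 0]
  [2/3, 0, 2/5],
b = (98/15, -2/15, 78/35).
Solving gives a_0 = 111/35, a_1 = -1/5, a_2 = 2/7, so
  g(x) = 2*x^2/7 - x/5 + 111/35.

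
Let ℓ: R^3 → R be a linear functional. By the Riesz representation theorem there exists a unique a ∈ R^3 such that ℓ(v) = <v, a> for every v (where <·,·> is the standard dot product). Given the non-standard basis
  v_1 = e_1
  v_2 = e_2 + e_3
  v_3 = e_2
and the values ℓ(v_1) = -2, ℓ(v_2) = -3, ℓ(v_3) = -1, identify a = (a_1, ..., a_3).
a = (-2, -1, -2)

Write a = (a_1, ..., a_3) in the standard basis. For each basis vector v_i, ℓ(v_i) = <v_i, a> is a linear equation in the a_j's. Collect the n equations into a matrix system V a = ℓ, where row i of V is v_i (expressed in the standard basis). Since V is invertible (lower-triangular with 1s on the diagonal, up to permutation), solve by back-substitution:
  V =
[[1, 0, 0],
 [0, 1, 1],
 [0, 1, 0]]
  V a = (-2, -3, -1)
Solving gives a = (-2, -1, -2).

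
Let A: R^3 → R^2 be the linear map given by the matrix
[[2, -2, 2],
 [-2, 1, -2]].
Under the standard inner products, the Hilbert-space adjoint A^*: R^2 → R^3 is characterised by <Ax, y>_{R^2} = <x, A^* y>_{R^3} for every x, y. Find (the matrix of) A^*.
A^* = A^T =
[[2, -2],
 [-2, 1],
 [2, -2]]

For real matrices with standard dot products, the defining identity <Ax, y> = <x, A^* y> gives (Ax)^T y = x^T (A^*) y, i.e. x^T A^T y = x^T (A^*) y. Since this holds for all x, y, we must have A^* = A^T. Therefore
A^* =
[[2, -2],
 [-2, 1],
 [2, -2]].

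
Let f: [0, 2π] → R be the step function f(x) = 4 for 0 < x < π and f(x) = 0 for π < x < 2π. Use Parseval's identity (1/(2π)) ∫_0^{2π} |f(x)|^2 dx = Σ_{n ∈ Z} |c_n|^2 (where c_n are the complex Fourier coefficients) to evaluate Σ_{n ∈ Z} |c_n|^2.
Σ |c_n|^2 = 8

Parseval equates the L^2 energy of f (normalised by 1/(2π)) with the ℓ^2 sum of its Fourier coefficients: (1/(2π)) ∫_0^{2π} |f|^2 = Σ |c_n|^2.
Compute the left side: (1/(2π)) [∫_0^π 4^2 dx + ∫_π^{2π} 0^2 dx] = (1/(2π)) · (16π + 0π) = (16 + 0)/2 = 8.
So Σ_{n ∈ Z} |c_n|^2 = 8.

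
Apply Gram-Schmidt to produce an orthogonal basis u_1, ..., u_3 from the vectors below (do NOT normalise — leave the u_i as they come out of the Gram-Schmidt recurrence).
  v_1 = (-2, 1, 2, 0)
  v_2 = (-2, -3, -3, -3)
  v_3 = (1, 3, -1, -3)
Orthogonal basis:
  u_1 = (-2, 1, 2, 0)
  u_2 = (-28/9, -22/9, -17/9, -3)
  u_3 = (105/127, 400/127, -95/127, -375/127)

Apply the Gram-Schmidt recurrence
  u_1 = v_1
  u_i = v_i − Σ_{j<i} ((v_i · u_j) / (u_j · u_j)) · u_j.

Step by step this gives:
  u_1 = (-2, 1, 2, 0)
  u_2 = (-28/9, -22/9, -17/9, -3)
  u_3 = (105/127, 400/127, -95/127, -375/127)

Orthogonality check:
  u_2 · u_1 = 0 (should be 0)
  u_3 · u_1 = 0 (should be 0)
  u_3 · u_2 = 0 (should be 0)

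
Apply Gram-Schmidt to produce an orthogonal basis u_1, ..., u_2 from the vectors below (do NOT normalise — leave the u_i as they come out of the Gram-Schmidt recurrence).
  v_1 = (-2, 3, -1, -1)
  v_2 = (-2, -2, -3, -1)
Orthogonal basis:
  u_1 = (-2, 3, -1, -1)
  u_2 = (-26/15, -12/5, -43/15, -13/15)

Apply the Gram-Schmidt recurrence
  u_1 = v_1
  u_i = v_i − Σ_{j<i} ((v_i · u_j) / (u_j · u_j)) · u_j.

Step by step this gives:
  u_1 = (-2, 3, -1, -1)
  u_2 = (-26/15, -12/5, -43/15, -13/15)

Orthogonality check:
  u_2 · u_1 = 0 (should be 0)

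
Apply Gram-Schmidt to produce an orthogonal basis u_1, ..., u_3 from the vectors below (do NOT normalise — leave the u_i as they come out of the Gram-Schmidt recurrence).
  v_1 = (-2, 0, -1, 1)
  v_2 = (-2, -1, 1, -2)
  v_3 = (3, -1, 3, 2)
Orthogonal basis:
  u_1 = (-2, 0, -1, 1)
  u_2 = (-5/3, -1, 7/6, -13/6)
  u_3 = (-9/59, -88/59, 142/59, 124/59)

Apply the Gram-Schmidt recurrence
  u_1 = v_1
  u_i = v_i − Σ_{j<i} ((v_i · u_j) / (u_j · u_j)) · u_j.

Step by step this gives:
  u_1 = (-2, 0, -1, 1)
  u_2 = (-5/3, -1, 7/6, -13/6)
  u_3 = (-9/59, -88/59, 142/59, 124/59)

Orthogonality check:
  u_2 · u_1 = 0 (should be 0)
  u_3 · u_1 = 0 (should be 0)
  u_3 · u_2 = 0 (should be 0)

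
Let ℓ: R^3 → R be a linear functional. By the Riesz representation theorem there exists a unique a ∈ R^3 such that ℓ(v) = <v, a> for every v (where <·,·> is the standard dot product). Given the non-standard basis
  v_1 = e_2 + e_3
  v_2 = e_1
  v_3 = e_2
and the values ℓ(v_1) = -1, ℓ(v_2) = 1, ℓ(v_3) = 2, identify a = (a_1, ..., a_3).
a = (1, 2, -3)

Write a = (a_1, ..., a_3) in the standard basis. For each basis vector v_i, ℓ(v_i) = <v_i, a> is a linear equation in the a_j's. Collect the n equations into a matrix system V a = ℓ, where row i of V is v_i (expressed in the standard basis). Since V is invertible (lower-triangular with 1s on the diagonal, up to permutation), solve by back-substitution:
  V =
[[0, 1, 1],
 [1, 0, 0],
 [0, 1, 0]]
  V a = (-1, 1, 2)
Solving gives a = (1, 2, -3).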